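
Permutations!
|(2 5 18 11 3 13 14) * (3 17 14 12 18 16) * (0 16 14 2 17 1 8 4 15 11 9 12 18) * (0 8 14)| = |(0 16 3 13 18 9 12 8 4 15 11 1 14 17 2 5)| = 16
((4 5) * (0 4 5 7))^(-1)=((0 4 7))^(-1)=(0 7 4)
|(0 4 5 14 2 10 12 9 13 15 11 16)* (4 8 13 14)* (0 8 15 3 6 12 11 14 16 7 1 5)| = 70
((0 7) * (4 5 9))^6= (9)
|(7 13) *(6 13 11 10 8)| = |(6 13 7 11 10 8)| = 6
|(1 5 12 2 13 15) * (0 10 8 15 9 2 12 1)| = 12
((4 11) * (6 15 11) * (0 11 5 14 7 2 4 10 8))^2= (0 10)(2 6 5 7 4 15 14)(8 11)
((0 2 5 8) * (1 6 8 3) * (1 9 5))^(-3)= (9)(0 1 8 2 6)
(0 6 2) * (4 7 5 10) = [6, 1, 0, 3, 7, 10, 2, 5, 8, 9, 4] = (0 6 2)(4 7 5 10)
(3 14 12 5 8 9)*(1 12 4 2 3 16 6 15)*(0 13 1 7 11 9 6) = (0 13 1 12 5 8 6 15 7 11 9 16)(2 3 14 4) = [13, 12, 3, 14, 2, 8, 15, 11, 6, 16, 10, 9, 5, 1, 4, 7, 0]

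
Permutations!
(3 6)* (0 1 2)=[1, 2, 0, 6, 4, 5, 3]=(0 1 2)(3 6)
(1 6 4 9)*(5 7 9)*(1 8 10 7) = (1 6 4 5)(7 9 8 10) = [0, 6, 2, 3, 5, 1, 4, 9, 10, 8, 7]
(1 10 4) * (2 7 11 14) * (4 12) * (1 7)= (1 10 12 4 7 11 14 2)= [0, 10, 1, 3, 7, 5, 6, 11, 8, 9, 12, 14, 4, 13, 2]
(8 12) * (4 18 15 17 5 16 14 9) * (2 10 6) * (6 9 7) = [0, 1, 10, 3, 18, 16, 2, 6, 12, 4, 9, 11, 8, 13, 7, 17, 14, 5, 15] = (2 10 9 4 18 15 17 5 16 14 7 6)(8 12)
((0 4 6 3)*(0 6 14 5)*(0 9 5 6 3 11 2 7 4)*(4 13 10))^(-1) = (2 11 6 14 4 10 13 7)(5 9) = ((2 7 13 10 4 14 6 11)(5 9))^(-1)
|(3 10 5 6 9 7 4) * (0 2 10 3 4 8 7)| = 6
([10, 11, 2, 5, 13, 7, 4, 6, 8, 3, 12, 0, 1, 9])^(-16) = (0 11 1 12 10)(3 13 6 5 9 4 7)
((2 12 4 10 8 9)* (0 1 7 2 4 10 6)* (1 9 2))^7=(0 6 4 9)(1 7)(2 8 10 12)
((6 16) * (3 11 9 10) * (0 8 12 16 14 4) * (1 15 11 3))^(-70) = ((0 8 12 16 6 14 4)(1 15 11 9 10))^(-70) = (16)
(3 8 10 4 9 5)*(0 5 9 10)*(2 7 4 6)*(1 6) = [5, 6, 7, 8, 10, 3, 2, 4, 0, 9, 1] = (0 5 3 8)(1 6 2 7 4 10)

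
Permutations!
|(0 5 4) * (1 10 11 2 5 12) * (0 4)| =|(0 12 1 10 11 2 5)| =7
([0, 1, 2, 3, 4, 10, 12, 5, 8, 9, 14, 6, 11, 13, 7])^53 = [0, 1, 2, 3, 4, 10, 11, 5, 8, 9, 14, 12, 6, 13, 7]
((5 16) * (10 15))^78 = ((5 16)(10 15))^78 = (16)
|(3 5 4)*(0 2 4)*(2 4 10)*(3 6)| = 10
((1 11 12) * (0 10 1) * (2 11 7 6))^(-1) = ((0 10 1 7 6 2 11 12))^(-1) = (0 12 11 2 6 7 1 10)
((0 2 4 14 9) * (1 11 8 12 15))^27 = (0 4 9 2 14)(1 8 15 11 12)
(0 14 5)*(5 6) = [14, 1, 2, 3, 4, 0, 5, 7, 8, 9, 10, 11, 12, 13, 6] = (0 14 6 5)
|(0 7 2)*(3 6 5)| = 3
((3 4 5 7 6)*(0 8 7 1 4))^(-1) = ((0 8 7 6 3)(1 4 5))^(-1) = (0 3 6 7 8)(1 5 4)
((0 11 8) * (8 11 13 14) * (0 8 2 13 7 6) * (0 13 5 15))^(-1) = (0 15 5 2 14 13 6 7)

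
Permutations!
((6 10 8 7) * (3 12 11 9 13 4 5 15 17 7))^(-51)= (3 12 11 9 13 4 5 15 17 7 6 10 8)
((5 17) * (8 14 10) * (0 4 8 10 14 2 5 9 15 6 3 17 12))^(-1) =(0 12 5 2 8 4)(3 6 15 9 17)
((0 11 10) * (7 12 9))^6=(12)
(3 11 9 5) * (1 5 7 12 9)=(1 5 3 11)(7 12 9)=[0, 5, 2, 11, 4, 3, 6, 12, 8, 7, 10, 1, 9]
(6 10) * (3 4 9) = (3 4 9)(6 10) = [0, 1, 2, 4, 9, 5, 10, 7, 8, 3, 6]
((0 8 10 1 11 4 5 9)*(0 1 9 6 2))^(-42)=((0 8 10 9 1 11 4 5 6 2))^(-42)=(0 6 4 1 10)(2 5 11 9 8)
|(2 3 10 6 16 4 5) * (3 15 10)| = 7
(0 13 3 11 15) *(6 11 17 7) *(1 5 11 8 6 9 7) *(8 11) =(0 13 3 17 1 5 8 6 11 15)(7 9) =[13, 5, 2, 17, 4, 8, 11, 9, 6, 7, 10, 15, 12, 3, 14, 0, 16, 1]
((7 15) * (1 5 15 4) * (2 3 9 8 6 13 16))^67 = (1 15 4 5 7)(2 6 3 13 9 16 8)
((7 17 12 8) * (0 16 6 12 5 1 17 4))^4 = ((0 16 6 12 8 7 4)(1 17 5))^4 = (0 8 16 7 6 4 12)(1 17 5)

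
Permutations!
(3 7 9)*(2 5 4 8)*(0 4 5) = (0 4 8 2)(3 7 9) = [4, 1, 0, 7, 8, 5, 6, 9, 2, 3]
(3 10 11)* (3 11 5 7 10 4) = (11)(3 4)(5 7 10) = [0, 1, 2, 4, 3, 7, 6, 10, 8, 9, 5, 11]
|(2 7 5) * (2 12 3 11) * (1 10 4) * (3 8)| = |(1 10 4)(2 7 5 12 8 3 11)| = 21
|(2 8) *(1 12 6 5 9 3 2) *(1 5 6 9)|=7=|(1 12 9 3 2 8 5)|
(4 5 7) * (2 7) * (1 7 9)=(1 7 4 5 2 9)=[0, 7, 9, 3, 5, 2, 6, 4, 8, 1]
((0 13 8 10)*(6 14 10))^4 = (0 14 8)(6 13 10)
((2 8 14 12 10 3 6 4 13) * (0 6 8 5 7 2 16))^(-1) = ((0 6 4 13 16)(2 5 7)(3 8 14 12 10))^(-1) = (0 16 13 4 6)(2 7 5)(3 10 12 14 8)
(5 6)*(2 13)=(2 13)(5 6)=[0, 1, 13, 3, 4, 6, 5, 7, 8, 9, 10, 11, 12, 2]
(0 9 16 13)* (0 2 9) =(2 9 16 13) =[0, 1, 9, 3, 4, 5, 6, 7, 8, 16, 10, 11, 12, 2, 14, 15, 13]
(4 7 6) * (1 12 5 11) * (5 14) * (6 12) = (1 6 4 7 12 14 5 11) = [0, 6, 2, 3, 7, 11, 4, 12, 8, 9, 10, 1, 14, 13, 5]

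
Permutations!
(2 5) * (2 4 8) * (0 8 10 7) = (0 8 2 5 4 10 7) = [8, 1, 5, 3, 10, 4, 6, 0, 2, 9, 7]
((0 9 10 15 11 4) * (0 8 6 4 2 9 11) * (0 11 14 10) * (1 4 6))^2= ((0 14 10 15 11 2 9)(1 4 8))^2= (0 10 11 9 14 15 2)(1 8 4)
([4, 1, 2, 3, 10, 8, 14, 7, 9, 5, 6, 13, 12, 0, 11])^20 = (0 13 11 14 6 10 4)(5 9 8)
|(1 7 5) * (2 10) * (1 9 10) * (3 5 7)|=|(1 3 5 9 10 2)|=6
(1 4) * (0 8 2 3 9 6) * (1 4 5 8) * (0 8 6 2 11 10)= (0 1 5 6 8 11 10)(2 3 9)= [1, 5, 3, 9, 4, 6, 8, 7, 11, 2, 0, 10]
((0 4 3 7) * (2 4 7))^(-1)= (0 7)(2 3 4)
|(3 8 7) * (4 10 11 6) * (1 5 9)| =|(1 5 9)(3 8 7)(4 10 11 6)| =12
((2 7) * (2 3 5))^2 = (2 3)(5 7)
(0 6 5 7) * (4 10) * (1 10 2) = (0 6 5 7)(1 10 4 2) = [6, 10, 1, 3, 2, 7, 5, 0, 8, 9, 4]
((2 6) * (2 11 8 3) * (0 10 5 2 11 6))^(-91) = ((0 10 5 2)(3 11 8))^(-91) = (0 10 5 2)(3 8 11)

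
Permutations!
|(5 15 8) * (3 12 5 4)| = |(3 12 5 15 8 4)| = 6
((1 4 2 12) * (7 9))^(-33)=((1 4 2 12)(7 9))^(-33)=(1 12 2 4)(7 9)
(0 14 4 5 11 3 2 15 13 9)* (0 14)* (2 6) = (2 15 13 9 14 4 5 11 3 6) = [0, 1, 15, 6, 5, 11, 2, 7, 8, 14, 10, 3, 12, 9, 4, 13]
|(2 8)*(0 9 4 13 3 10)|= |(0 9 4 13 3 10)(2 8)|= 6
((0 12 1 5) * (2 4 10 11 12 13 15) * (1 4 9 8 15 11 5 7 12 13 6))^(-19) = (0 4 1 5 12 6 10 7)(2 9 8 15)(11 13)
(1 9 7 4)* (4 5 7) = (1 9 4)(5 7) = [0, 9, 2, 3, 1, 7, 6, 5, 8, 4]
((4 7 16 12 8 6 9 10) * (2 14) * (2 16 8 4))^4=((2 14 16 12 4 7 8 6 9 10))^4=(2 4 9 16 8)(6 14 7 10 12)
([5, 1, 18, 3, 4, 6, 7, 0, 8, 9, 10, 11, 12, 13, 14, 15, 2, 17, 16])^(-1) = [7, 1, 16, 3, 4, 0, 5, 6, 8, 9, 10, 11, 12, 13, 14, 15, 18, 17, 2]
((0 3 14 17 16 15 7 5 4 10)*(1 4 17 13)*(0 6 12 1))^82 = (0 14)(1 10 12 4 6)(3 13)(5 16 7 17 15)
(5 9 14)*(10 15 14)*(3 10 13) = (3 10 15 14 5 9 13) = [0, 1, 2, 10, 4, 9, 6, 7, 8, 13, 15, 11, 12, 3, 5, 14]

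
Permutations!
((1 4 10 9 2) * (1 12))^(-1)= (1 12 2 9 10 4)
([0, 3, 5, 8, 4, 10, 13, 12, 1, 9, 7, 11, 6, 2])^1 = [0, 3, 5, 8, 4, 10, 13, 12, 1, 9, 7, 11, 6, 2]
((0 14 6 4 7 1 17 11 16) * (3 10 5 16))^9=(0 10 17 4)(1 6 16 3)(5 11 7 14)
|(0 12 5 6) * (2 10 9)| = 12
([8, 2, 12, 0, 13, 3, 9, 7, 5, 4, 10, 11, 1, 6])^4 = [0, 2, 12, 3, 4, 5, 6, 7, 8, 9, 10, 11, 1, 13]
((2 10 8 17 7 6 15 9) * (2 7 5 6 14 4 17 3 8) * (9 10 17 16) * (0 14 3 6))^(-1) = (0 5 17 2 10 15 6 8 3 7 9 16 4 14)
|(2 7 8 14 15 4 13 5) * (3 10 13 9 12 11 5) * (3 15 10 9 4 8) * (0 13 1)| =7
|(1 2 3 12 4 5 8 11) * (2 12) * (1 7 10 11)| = 30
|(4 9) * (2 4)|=|(2 4 9)|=3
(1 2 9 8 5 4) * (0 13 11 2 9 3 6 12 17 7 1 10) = (0 13 11 2 3 6 12 17 7 1 9 8 5 4 10) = [13, 9, 3, 6, 10, 4, 12, 1, 5, 8, 0, 2, 17, 11, 14, 15, 16, 7]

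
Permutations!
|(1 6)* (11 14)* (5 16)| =|(1 6)(5 16)(11 14)| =2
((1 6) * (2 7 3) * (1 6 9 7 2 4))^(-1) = ((1 9 7 3 4))^(-1) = (1 4 3 7 9)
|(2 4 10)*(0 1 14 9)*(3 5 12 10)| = |(0 1 14 9)(2 4 3 5 12 10)| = 12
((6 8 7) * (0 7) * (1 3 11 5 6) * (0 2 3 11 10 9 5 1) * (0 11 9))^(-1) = (0 10 3 2 8 6 5 9 1 11 7)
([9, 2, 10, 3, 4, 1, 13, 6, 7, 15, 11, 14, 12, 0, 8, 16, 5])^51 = [14, 0, 9, 3, 4, 13, 10, 2, 1, 8, 15, 16, 12, 11, 5, 7, 6]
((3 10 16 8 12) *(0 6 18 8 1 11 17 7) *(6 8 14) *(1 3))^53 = (0 11 8 17 12 7 1)(3 16 10)(6 14 18)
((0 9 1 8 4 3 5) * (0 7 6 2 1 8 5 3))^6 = ((0 9 8 4)(1 5 7 6 2))^6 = (0 8)(1 5 7 6 2)(4 9)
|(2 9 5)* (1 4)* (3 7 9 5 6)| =|(1 4)(2 5)(3 7 9 6)| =4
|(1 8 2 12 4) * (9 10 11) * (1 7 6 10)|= |(1 8 2 12 4 7 6 10 11 9)|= 10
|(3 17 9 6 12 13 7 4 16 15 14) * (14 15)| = |(3 17 9 6 12 13 7 4 16 14)| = 10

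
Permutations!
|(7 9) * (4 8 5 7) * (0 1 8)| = 7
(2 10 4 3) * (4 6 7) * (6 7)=[0, 1, 10, 2, 3, 5, 6, 4, 8, 9, 7]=(2 10 7 4 3)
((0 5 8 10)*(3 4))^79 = (0 10 8 5)(3 4)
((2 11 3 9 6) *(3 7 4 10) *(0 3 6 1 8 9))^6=((0 3)(1 8 9)(2 11 7 4 10 6))^6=(11)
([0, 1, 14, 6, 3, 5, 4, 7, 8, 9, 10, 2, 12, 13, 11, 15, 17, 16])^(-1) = (2 11 14)(3 4 6)(16 17)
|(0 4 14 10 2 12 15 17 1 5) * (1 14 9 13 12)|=|(0 4 9 13 12 15 17 14 10 2 1 5)|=12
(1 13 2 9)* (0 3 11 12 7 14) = [3, 13, 9, 11, 4, 5, 6, 14, 8, 1, 10, 12, 7, 2, 0] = (0 3 11 12 7 14)(1 13 2 9)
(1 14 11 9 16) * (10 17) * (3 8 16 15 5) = (1 14 11 9 15 5 3 8 16)(10 17) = [0, 14, 2, 8, 4, 3, 6, 7, 16, 15, 17, 9, 12, 13, 11, 5, 1, 10]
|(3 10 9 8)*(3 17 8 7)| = 4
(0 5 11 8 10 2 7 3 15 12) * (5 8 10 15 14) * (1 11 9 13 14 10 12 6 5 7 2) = (0 8 15 6 5 9 13 14 7 3 10 1 11 12) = [8, 11, 2, 10, 4, 9, 5, 3, 15, 13, 1, 12, 0, 14, 7, 6]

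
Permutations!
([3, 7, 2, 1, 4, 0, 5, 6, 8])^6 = (8)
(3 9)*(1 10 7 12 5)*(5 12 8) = [0, 10, 2, 9, 4, 1, 6, 8, 5, 3, 7, 11, 12] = (12)(1 10 7 8 5)(3 9)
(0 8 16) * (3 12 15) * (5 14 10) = (0 8 16)(3 12 15)(5 14 10) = [8, 1, 2, 12, 4, 14, 6, 7, 16, 9, 5, 11, 15, 13, 10, 3, 0]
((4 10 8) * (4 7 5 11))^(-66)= (11)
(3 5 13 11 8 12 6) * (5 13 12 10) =(3 13 11 8 10 5 12 6) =[0, 1, 2, 13, 4, 12, 3, 7, 10, 9, 5, 8, 6, 11]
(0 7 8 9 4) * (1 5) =(0 7 8 9 4)(1 5) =[7, 5, 2, 3, 0, 1, 6, 8, 9, 4]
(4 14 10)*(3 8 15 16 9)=[0, 1, 2, 8, 14, 5, 6, 7, 15, 3, 4, 11, 12, 13, 10, 16, 9]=(3 8 15 16 9)(4 14 10)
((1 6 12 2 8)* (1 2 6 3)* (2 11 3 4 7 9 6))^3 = (1 9 2 3 7 12 11 4 6 8)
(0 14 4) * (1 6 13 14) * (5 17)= (0 1 6 13 14 4)(5 17)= [1, 6, 2, 3, 0, 17, 13, 7, 8, 9, 10, 11, 12, 14, 4, 15, 16, 5]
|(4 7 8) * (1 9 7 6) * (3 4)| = |(1 9 7 8 3 4 6)| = 7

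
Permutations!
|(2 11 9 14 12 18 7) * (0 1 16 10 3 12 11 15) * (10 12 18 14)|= 13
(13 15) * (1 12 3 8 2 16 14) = (1 12 3 8 2 16 14)(13 15) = [0, 12, 16, 8, 4, 5, 6, 7, 2, 9, 10, 11, 3, 15, 1, 13, 14]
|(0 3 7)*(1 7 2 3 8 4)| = |(0 8 4 1 7)(2 3)| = 10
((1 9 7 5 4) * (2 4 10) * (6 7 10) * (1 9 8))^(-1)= (1 8)(2 10 9 4)(5 7 6)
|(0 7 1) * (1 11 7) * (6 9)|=|(0 1)(6 9)(7 11)|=2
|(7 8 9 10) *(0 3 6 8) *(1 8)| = 8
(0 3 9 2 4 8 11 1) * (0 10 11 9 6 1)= (0 3 6 1 10 11)(2 4 8 9)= [3, 10, 4, 6, 8, 5, 1, 7, 9, 2, 11, 0]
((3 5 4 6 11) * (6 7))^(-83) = (3 5 4 7 6 11)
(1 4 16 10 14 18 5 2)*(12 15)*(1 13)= [0, 4, 13, 3, 16, 2, 6, 7, 8, 9, 14, 11, 15, 1, 18, 12, 10, 17, 5]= (1 4 16 10 14 18 5 2 13)(12 15)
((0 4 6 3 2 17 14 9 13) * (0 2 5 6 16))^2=((0 4 16)(2 17 14 9 13)(3 5 6))^2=(0 16 4)(2 14 13 17 9)(3 6 5)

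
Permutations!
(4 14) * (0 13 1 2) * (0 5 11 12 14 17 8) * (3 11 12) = [13, 2, 5, 11, 17, 12, 6, 7, 0, 9, 10, 3, 14, 1, 4, 15, 16, 8] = (0 13 1 2 5 12 14 4 17 8)(3 11)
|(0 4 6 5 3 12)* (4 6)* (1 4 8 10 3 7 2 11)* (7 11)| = 10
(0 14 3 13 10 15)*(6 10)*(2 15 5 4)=(0 14 3 13 6 10 5 4 2 15)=[14, 1, 15, 13, 2, 4, 10, 7, 8, 9, 5, 11, 12, 6, 3, 0]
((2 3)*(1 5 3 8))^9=(1 8 2 3 5)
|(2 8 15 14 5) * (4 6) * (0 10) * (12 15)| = 6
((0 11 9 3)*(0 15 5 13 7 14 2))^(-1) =((0 11 9 3 15 5 13 7 14 2))^(-1) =(0 2 14 7 13 5 15 3 9 11)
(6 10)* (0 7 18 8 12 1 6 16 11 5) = (0 7 18 8 12 1 6 10 16 11 5) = [7, 6, 2, 3, 4, 0, 10, 18, 12, 9, 16, 5, 1, 13, 14, 15, 11, 17, 8]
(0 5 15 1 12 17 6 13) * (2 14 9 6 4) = (0 5 15 1 12 17 4 2 14 9 6 13) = [5, 12, 14, 3, 2, 15, 13, 7, 8, 6, 10, 11, 17, 0, 9, 1, 16, 4]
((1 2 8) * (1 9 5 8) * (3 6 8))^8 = ((1 2)(3 6 8 9 5))^8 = (3 9 6 5 8)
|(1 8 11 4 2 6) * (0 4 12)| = 8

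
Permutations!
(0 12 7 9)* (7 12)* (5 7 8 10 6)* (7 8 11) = (12)(0 11 7 9)(5 8 10 6) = [11, 1, 2, 3, 4, 8, 5, 9, 10, 0, 6, 7, 12]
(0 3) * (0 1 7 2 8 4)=(0 3 1 7 2 8 4)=[3, 7, 8, 1, 0, 5, 6, 2, 4]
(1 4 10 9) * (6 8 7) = (1 4 10 9)(6 8 7) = [0, 4, 2, 3, 10, 5, 8, 6, 7, 1, 9]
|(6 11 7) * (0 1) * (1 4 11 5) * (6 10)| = |(0 4 11 7 10 6 5 1)| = 8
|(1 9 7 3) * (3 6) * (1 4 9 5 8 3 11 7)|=6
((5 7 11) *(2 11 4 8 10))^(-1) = ((2 11 5 7 4 8 10))^(-1) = (2 10 8 4 7 5 11)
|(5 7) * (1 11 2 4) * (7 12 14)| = |(1 11 2 4)(5 12 14 7)| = 4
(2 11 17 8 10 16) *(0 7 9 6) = (0 7 9 6)(2 11 17 8 10 16) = [7, 1, 11, 3, 4, 5, 0, 9, 10, 6, 16, 17, 12, 13, 14, 15, 2, 8]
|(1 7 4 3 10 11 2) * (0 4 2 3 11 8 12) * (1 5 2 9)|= 42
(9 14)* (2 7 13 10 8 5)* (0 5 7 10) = (0 5 2 10 8 7 13)(9 14) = [5, 1, 10, 3, 4, 2, 6, 13, 7, 14, 8, 11, 12, 0, 9]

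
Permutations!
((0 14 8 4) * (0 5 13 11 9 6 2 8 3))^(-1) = (0 3 14)(2 6 9 11 13 5 4 8)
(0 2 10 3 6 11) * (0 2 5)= (0 5)(2 10 3 6 11)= [5, 1, 10, 6, 4, 0, 11, 7, 8, 9, 3, 2]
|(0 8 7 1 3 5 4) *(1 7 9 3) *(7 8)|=7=|(0 7 8 9 3 5 4)|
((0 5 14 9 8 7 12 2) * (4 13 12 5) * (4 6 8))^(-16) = ((0 6 8 7 5 14 9 4 13 12 2))^(-16) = (0 9 6 4 8 13 7 12 5 2 14)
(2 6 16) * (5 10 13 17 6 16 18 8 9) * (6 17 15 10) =(2 16)(5 6 18 8 9)(10 13 15) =[0, 1, 16, 3, 4, 6, 18, 7, 9, 5, 13, 11, 12, 15, 14, 10, 2, 17, 8]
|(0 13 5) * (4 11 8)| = |(0 13 5)(4 11 8)| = 3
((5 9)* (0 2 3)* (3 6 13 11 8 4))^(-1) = ((0 2 6 13 11 8 4 3)(5 9))^(-1) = (0 3 4 8 11 13 6 2)(5 9)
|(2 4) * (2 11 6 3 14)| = |(2 4 11 6 3 14)| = 6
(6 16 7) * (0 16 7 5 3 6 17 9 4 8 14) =(0 16 5 3 6 7 17 9 4 8 14) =[16, 1, 2, 6, 8, 3, 7, 17, 14, 4, 10, 11, 12, 13, 0, 15, 5, 9]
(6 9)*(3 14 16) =[0, 1, 2, 14, 4, 5, 9, 7, 8, 6, 10, 11, 12, 13, 16, 15, 3] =(3 14 16)(6 9)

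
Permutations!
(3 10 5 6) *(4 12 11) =(3 10 5 6)(4 12 11) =[0, 1, 2, 10, 12, 6, 3, 7, 8, 9, 5, 4, 11]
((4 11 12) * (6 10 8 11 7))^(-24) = ((4 7 6 10 8 11 12))^(-24) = (4 8 7 11 6 12 10)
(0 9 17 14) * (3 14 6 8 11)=[9, 1, 2, 14, 4, 5, 8, 7, 11, 17, 10, 3, 12, 13, 0, 15, 16, 6]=(0 9 17 6 8 11 3 14)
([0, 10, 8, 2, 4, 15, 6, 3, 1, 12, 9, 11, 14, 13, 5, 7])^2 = [0, 9, 1, 8, 4, 7, 6, 2, 10, 14, 12, 11, 5, 13, 15, 3]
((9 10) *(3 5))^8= (10)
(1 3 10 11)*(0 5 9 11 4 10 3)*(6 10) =(0 5 9 11 1)(4 6 10) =[5, 0, 2, 3, 6, 9, 10, 7, 8, 11, 4, 1]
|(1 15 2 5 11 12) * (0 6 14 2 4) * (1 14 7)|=30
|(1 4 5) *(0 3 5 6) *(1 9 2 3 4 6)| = |(0 4 1 6)(2 3 5 9)| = 4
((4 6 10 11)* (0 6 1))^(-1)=((0 6 10 11 4 1))^(-1)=(0 1 4 11 10 6)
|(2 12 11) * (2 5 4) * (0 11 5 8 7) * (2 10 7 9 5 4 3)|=|(0 11 8 9 5 3 2 12 4 10 7)|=11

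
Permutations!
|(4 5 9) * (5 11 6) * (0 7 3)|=15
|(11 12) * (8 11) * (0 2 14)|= 3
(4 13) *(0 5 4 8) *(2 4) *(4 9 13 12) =(0 5 2 9 13 8)(4 12) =[5, 1, 9, 3, 12, 2, 6, 7, 0, 13, 10, 11, 4, 8]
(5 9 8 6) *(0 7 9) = (0 7 9 8 6 5) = [7, 1, 2, 3, 4, 0, 5, 9, 6, 8]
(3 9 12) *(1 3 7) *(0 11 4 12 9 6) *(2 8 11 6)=(0 6)(1 3 2 8 11 4 12 7)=[6, 3, 8, 2, 12, 5, 0, 1, 11, 9, 10, 4, 7]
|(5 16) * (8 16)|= 3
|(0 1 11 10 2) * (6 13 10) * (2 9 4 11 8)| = |(0 1 8 2)(4 11 6 13 10 9)| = 12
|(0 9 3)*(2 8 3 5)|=|(0 9 5 2 8 3)|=6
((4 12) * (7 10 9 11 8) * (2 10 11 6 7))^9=((2 10 9 6 7 11 8)(4 12))^9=(2 9 7 8 10 6 11)(4 12)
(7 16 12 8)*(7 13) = [0, 1, 2, 3, 4, 5, 6, 16, 13, 9, 10, 11, 8, 7, 14, 15, 12] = (7 16 12 8 13)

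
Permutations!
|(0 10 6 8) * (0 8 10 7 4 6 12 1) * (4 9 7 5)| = 14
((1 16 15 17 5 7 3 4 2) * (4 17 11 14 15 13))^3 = ((1 16 13 4 2)(3 17 5 7)(11 14 15))^3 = (1 4 16 2 13)(3 7 5 17)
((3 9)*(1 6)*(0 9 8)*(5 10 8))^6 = (10)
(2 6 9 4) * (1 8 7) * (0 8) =(0 8 7 1)(2 6 9 4) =[8, 0, 6, 3, 2, 5, 9, 1, 7, 4]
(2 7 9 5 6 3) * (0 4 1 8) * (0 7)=(0 4 1 8 7 9 5 6 3 2)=[4, 8, 0, 2, 1, 6, 3, 9, 7, 5]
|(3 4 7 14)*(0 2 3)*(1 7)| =|(0 2 3 4 1 7 14)| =7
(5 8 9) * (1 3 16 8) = (1 3 16 8 9 5) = [0, 3, 2, 16, 4, 1, 6, 7, 9, 5, 10, 11, 12, 13, 14, 15, 8]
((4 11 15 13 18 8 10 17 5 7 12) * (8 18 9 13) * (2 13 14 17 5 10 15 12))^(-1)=(18)(2 7 5 10 17 14 9 13)(4 12 11)(8 15)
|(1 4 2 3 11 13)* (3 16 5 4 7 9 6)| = 28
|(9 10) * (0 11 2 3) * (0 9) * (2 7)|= 7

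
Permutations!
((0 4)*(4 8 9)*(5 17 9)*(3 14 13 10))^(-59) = ((0 8 5 17 9 4)(3 14 13 10))^(-59) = (0 8 5 17 9 4)(3 14 13 10)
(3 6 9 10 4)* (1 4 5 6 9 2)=[0, 4, 1, 9, 3, 6, 2, 7, 8, 10, 5]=(1 4 3 9 10 5 6 2)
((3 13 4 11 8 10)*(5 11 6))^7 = (3 10 8 11 5 6 4 13)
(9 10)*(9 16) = [0, 1, 2, 3, 4, 5, 6, 7, 8, 10, 16, 11, 12, 13, 14, 15, 9] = (9 10 16)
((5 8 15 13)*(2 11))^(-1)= (2 11)(5 13 15 8)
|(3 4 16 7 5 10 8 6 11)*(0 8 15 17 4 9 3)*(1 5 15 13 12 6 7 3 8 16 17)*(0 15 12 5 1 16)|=18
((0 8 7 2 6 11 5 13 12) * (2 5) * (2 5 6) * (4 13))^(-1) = ((0 8 7 6 11 5 4 13 12))^(-1) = (0 12 13 4 5 11 6 7 8)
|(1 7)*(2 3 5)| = 6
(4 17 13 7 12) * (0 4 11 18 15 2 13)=(0 4 17)(2 13 7 12 11 18 15)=[4, 1, 13, 3, 17, 5, 6, 12, 8, 9, 10, 18, 11, 7, 14, 2, 16, 0, 15]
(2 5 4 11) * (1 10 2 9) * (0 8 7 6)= (0 8 7 6)(1 10 2 5 4 11 9)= [8, 10, 5, 3, 11, 4, 0, 6, 7, 1, 2, 9]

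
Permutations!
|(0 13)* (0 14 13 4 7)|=6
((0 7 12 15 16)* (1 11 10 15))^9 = ((0 7 12 1 11 10 15 16))^9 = (0 7 12 1 11 10 15 16)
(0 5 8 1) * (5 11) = [11, 0, 2, 3, 4, 8, 6, 7, 1, 9, 10, 5] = (0 11 5 8 1)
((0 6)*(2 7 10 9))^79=(0 6)(2 9 10 7)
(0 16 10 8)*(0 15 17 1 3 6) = (0 16 10 8 15 17 1 3 6) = [16, 3, 2, 6, 4, 5, 0, 7, 15, 9, 8, 11, 12, 13, 14, 17, 10, 1]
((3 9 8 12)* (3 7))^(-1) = (3 7 12 8 9)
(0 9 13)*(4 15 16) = (0 9 13)(4 15 16) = [9, 1, 2, 3, 15, 5, 6, 7, 8, 13, 10, 11, 12, 0, 14, 16, 4]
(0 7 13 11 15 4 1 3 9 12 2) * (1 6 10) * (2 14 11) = (0 7 13 2)(1 3 9 12 14 11 15 4 6 10) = [7, 3, 0, 9, 6, 5, 10, 13, 8, 12, 1, 15, 14, 2, 11, 4]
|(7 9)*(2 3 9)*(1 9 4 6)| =7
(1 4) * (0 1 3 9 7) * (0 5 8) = [1, 4, 2, 9, 3, 8, 6, 5, 0, 7] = (0 1 4 3 9 7 5 8)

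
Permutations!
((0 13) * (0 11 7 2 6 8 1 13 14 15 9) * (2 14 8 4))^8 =((0 8 1 13 11 7 14 15 9)(2 6 4))^8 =(0 9 15 14 7 11 13 1 8)(2 4 6)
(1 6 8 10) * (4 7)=(1 6 8 10)(4 7)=[0, 6, 2, 3, 7, 5, 8, 4, 10, 9, 1]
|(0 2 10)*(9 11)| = |(0 2 10)(9 11)| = 6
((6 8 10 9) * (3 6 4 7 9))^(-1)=((3 6 8 10)(4 7 9))^(-1)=(3 10 8 6)(4 9 7)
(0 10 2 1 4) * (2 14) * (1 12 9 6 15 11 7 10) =[1, 4, 12, 3, 0, 5, 15, 10, 8, 6, 14, 7, 9, 13, 2, 11] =(0 1 4)(2 12 9 6 15 11 7 10 14)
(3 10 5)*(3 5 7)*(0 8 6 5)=(0 8 6 5)(3 10 7)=[8, 1, 2, 10, 4, 0, 5, 3, 6, 9, 7]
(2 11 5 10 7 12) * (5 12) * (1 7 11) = (1 7 5 10 11 12 2) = [0, 7, 1, 3, 4, 10, 6, 5, 8, 9, 11, 12, 2]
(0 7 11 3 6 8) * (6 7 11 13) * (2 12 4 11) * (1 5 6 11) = (0 2 12 4 1 5 6 8)(3 7 13 11) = [2, 5, 12, 7, 1, 6, 8, 13, 0, 9, 10, 3, 4, 11]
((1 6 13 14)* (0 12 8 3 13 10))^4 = ((0 12 8 3 13 14 1 6 10))^4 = (0 13 10 3 6 8 1 12 14)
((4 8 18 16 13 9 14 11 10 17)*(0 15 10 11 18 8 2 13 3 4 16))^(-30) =((0 15 10 17 16 3 4 2 13 9 14 18))^(-30) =(0 4)(2 15)(3 18)(9 17)(10 13)(14 16)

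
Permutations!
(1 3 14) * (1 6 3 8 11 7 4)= [0, 8, 2, 14, 1, 5, 3, 4, 11, 9, 10, 7, 12, 13, 6]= (1 8 11 7 4)(3 14 6)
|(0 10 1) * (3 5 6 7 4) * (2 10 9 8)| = 30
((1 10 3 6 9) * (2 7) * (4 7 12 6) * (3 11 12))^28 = ((1 10 11 12 6 9)(2 3 4 7))^28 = (1 6 11)(9 12 10)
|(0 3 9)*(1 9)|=|(0 3 1 9)|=4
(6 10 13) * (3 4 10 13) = [0, 1, 2, 4, 10, 5, 13, 7, 8, 9, 3, 11, 12, 6] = (3 4 10)(6 13)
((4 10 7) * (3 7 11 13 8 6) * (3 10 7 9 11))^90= ((3 9 11 13 8 6 10)(4 7))^90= (3 10 6 8 13 11 9)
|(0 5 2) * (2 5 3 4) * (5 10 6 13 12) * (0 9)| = 5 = |(0 3 4 2 9)(5 10 6 13 12)|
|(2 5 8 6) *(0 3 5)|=6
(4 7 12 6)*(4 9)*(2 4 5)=(2 4 7 12 6 9 5)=[0, 1, 4, 3, 7, 2, 9, 12, 8, 5, 10, 11, 6]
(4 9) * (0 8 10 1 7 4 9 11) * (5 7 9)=(0 8 10 1 9 5 7 4 11)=[8, 9, 2, 3, 11, 7, 6, 4, 10, 5, 1, 0]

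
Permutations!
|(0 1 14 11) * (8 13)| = |(0 1 14 11)(8 13)| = 4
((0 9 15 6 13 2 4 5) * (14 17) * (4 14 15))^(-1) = (0 5 4 9)(2 13 6 15 17 14)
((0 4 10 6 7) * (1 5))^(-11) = (0 7 6 10 4)(1 5)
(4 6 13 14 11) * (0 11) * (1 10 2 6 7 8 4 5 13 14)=(0 11 5 13 1 10 2 6 14)(4 7 8)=[11, 10, 6, 3, 7, 13, 14, 8, 4, 9, 2, 5, 12, 1, 0]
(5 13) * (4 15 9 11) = [0, 1, 2, 3, 15, 13, 6, 7, 8, 11, 10, 4, 12, 5, 14, 9] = (4 15 9 11)(5 13)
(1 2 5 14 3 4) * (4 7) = (1 2 5 14 3 7 4) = [0, 2, 5, 7, 1, 14, 6, 4, 8, 9, 10, 11, 12, 13, 3]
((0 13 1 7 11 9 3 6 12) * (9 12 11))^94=((0 13 1 7 9 3 6 11 12))^94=(0 9 12 7 11 1 6 13 3)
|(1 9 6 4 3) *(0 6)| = 6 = |(0 6 4 3 1 9)|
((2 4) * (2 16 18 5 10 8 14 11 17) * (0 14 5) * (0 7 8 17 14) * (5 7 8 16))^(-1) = ((2 4 5 10 17)(7 16 18 8)(11 14))^(-1) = (2 17 10 5 4)(7 8 18 16)(11 14)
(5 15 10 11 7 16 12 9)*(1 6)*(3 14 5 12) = [0, 6, 2, 14, 4, 15, 1, 16, 8, 12, 11, 7, 9, 13, 5, 10, 3] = (1 6)(3 14 5 15 10 11 7 16)(9 12)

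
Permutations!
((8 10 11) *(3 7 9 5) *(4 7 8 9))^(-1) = (3 5 9 11 10 8)(4 7)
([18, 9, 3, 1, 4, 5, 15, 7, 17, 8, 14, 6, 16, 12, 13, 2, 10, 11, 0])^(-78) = [0, 17, 9, 8, 4, 5, 3, 7, 6, 11, 13, 2, 10, 16, 12, 1, 14, 15, 18]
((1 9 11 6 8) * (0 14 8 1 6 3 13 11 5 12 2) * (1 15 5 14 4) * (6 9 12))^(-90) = ((0 4 1 12 2)(3 13 11)(5 6 15)(8 9 14))^(-90) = (15)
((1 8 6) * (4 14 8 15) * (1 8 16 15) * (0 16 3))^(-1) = (0 3 14 4 15 16)(6 8)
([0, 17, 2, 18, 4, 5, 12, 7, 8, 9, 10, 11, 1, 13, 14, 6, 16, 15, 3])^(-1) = (1 12 6 15 17)(3 18)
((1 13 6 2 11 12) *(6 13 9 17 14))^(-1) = ((1 9 17 14 6 2 11 12))^(-1) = (1 12 11 2 6 14 17 9)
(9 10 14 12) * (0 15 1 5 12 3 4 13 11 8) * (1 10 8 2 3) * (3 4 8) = (0 15 10 14 1 5 12 9 3 8)(2 4 13 11) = [15, 5, 4, 8, 13, 12, 6, 7, 0, 3, 14, 2, 9, 11, 1, 10]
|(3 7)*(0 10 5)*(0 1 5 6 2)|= 4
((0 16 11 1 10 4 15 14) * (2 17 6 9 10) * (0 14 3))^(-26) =(0 15 10 6 2 11)(1 16 3 4 9 17)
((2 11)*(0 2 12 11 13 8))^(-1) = ((0 2 13 8)(11 12))^(-1) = (0 8 13 2)(11 12)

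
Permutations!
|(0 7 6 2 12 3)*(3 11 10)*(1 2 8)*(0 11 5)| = |(0 7 6 8 1 2 12 5)(3 11 10)| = 24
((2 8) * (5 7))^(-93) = ((2 8)(5 7))^(-93) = (2 8)(5 7)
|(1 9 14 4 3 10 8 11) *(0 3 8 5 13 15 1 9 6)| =40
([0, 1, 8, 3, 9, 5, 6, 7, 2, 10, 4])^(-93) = [0, 1, 8, 3, 4, 5, 6, 7, 2, 9, 10]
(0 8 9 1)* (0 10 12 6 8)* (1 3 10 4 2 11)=(1 4 2 11)(3 10 12 6 8 9)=[0, 4, 11, 10, 2, 5, 8, 7, 9, 3, 12, 1, 6]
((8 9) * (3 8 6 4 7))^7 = ((3 8 9 6 4 7))^7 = (3 8 9 6 4 7)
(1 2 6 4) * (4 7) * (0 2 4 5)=(0 2 6 7 5)(1 4)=[2, 4, 6, 3, 1, 0, 7, 5]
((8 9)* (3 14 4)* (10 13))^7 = (3 14 4)(8 9)(10 13)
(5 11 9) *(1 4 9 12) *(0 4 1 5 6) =(0 4 9 6)(5 11 12) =[4, 1, 2, 3, 9, 11, 0, 7, 8, 6, 10, 12, 5]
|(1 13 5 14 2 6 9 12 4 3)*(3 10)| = 11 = |(1 13 5 14 2 6 9 12 4 10 3)|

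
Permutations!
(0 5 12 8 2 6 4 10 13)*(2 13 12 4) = (0 5 4 10 12 8 13)(2 6) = [5, 1, 6, 3, 10, 4, 2, 7, 13, 9, 12, 11, 8, 0]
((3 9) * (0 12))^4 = ((0 12)(3 9))^4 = (12)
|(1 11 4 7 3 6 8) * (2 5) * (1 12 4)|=|(1 11)(2 5)(3 6 8 12 4 7)|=6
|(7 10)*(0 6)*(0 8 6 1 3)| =|(0 1 3)(6 8)(7 10)| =6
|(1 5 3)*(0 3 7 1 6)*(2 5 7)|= |(0 3 6)(1 7)(2 5)|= 6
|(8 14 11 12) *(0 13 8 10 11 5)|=|(0 13 8 14 5)(10 11 12)|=15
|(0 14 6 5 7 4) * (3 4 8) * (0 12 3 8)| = 15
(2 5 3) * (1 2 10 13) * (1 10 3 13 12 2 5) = (1 5 13 10 12 2) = [0, 5, 1, 3, 4, 13, 6, 7, 8, 9, 12, 11, 2, 10]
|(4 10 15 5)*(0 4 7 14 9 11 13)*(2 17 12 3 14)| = 14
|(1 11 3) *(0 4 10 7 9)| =|(0 4 10 7 9)(1 11 3)| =15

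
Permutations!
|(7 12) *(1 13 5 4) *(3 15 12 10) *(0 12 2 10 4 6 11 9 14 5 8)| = 140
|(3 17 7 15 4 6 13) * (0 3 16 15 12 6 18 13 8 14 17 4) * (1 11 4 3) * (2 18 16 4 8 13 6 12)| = |(0 1 11 8 14 17 7 2 18 6 13 4 16 15)| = 14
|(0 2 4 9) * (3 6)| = |(0 2 4 9)(3 6)| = 4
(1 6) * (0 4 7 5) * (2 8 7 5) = (0 4 5)(1 6)(2 8 7) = [4, 6, 8, 3, 5, 0, 1, 2, 7]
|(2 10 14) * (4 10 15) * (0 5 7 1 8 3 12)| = |(0 5 7 1 8 3 12)(2 15 4 10 14)| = 35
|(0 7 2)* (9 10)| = |(0 7 2)(9 10)| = 6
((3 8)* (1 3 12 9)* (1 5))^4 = ((1 3 8 12 9 5))^4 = (1 9 8)(3 5 12)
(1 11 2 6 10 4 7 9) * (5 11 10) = (1 10 4 7 9)(2 6 5 11) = [0, 10, 6, 3, 7, 11, 5, 9, 8, 1, 4, 2]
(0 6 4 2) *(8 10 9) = (0 6 4 2)(8 10 9) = [6, 1, 0, 3, 2, 5, 4, 7, 10, 8, 9]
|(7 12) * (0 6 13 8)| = |(0 6 13 8)(7 12)| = 4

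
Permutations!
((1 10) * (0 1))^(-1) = (0 10 1)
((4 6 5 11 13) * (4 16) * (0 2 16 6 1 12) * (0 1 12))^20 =((0 2 16 4 12 1)(5 11 13 6))^20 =(0 16 12)(1 2 4)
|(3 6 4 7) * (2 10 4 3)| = |(2 10 4 7)(3 6)| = 4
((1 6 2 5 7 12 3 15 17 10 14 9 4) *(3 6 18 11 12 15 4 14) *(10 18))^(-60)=((1 10 3 4)(2 5 7 15 17 18 11 12 6)(9 14))^(-60)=(2 15 11)(5 17 12)(6 7 18)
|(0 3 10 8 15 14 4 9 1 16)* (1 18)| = |(0 3 10 8 15 14 4 9 18 1 16)| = 11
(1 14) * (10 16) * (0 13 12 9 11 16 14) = [13, 0, 2, 3, 4, 5, 6, 7, 8, 11, 14, 16, 9, 12, 1, 15, 10] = (0 13 12 9 11 16 10 14 1)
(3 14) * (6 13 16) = [0, 1, 2, 14, 4, 5, 13, 7, 8, 9, 10, 11, 12, 16, 3, 15, 6] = (3 14)(6 13 16)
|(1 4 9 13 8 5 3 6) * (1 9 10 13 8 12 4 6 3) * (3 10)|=|(1 6 9 8 5)(3 10 13 12 4)|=5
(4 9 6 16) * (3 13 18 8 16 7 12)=(3 13 18 8 16 4 9 6 7 12)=[0, 1, 2, 13, 9, 5, 7, 12, 16, 6, 10, 11, 3, 18, 14, 15, 4, 17, 8]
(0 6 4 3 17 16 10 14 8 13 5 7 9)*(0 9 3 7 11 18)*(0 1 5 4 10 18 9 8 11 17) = (0 6 10 14 11 9 8 13 4 7 3)(1 5 17 16 18) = [6, 5, 2, 0, 7, 17, 10, 3, 13, 8, 14, 9, 12, 4, 11, 15, 18, 16, 1]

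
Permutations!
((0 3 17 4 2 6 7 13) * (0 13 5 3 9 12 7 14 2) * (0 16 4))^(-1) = (0 17 3 5 7 12 9)(2 14 6)(4 16)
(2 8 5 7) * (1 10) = (1 10)(2 8 5 7) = [0, 10, 8, 3, 4, 7, 6, 2, 5, 9, 1]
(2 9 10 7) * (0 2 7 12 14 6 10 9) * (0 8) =(0 2 8)(6 10 12 14) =[2, 1, 8, 3, 4, 5, 10, 7, 0, 9, 12, 11, 14, 13, 6]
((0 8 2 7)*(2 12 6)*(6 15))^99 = ((0 8 12 15 6 2 7))^99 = (0 8 12 15 6 2 7)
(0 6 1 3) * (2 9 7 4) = (0 6 1 3)(2 9 7 4) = [6, 3, 9, 0, 2, 5, 1, 4, 8, 7]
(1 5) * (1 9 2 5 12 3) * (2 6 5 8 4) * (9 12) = (1 9 6 5 12 3)(2 8 4) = [0, 9, 8, 1, 2, 12, 5, 7, 4, 6, 10, 11, 3]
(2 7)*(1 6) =[0, 6, 7, 3, 4, 5, 1, 2] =(1 6)(2 7)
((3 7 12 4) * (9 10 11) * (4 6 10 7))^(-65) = (3 4)(6 10 11 9 7 12)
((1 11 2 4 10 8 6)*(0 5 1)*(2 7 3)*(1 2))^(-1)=((0 5 2 4 10 8 6)(1 11 7 3))^(-1)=(0 6 8 10 4 2 5)(1 3 7 11)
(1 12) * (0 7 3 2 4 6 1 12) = [7, 0, 4, 2, 6, 5, 1, 3, 8, 9, 10, 11, 12] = (12)(0 7 3 2 4 6 1)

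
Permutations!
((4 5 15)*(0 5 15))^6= (15)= ((0 5)(4 15))^6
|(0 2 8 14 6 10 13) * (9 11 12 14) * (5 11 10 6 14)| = 6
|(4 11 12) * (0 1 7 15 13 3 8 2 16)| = |(0 1 7 15 13 3 8 2 16)(4 11 12)| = 9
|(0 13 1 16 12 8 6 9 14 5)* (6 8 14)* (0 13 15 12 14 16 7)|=|(0 15 12 16 14 5 13 1 7)(6 9)|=18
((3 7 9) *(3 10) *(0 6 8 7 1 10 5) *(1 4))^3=(0 7)(1 4 3 10)(5 8)(6 9)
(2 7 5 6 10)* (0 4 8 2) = (0 4 8 2 7 5 6 10) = [4, 1, 7, 3, 8, 6, 10, 5, 2, 9, 0]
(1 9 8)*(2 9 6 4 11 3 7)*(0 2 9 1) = [2, 6, 1, 7, 11, 5, 4, 9, 0, 8, 10, 3] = (0 2 1 6 4 11 3 7 9 8)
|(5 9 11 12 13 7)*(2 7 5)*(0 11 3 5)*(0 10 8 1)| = |(0 11 12 13 10 8 1)(2 7)(3 5 9)| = 42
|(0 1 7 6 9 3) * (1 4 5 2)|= |(0 4 5 2 1 7 6 9 3)|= 9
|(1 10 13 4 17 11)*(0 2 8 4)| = 9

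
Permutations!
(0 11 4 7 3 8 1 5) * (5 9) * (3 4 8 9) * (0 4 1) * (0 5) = (0 11 8 5 4 7 1 3 9) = [11, 3, 2, 9, 7, 4, 6, 1, 5, 0, 10, 8]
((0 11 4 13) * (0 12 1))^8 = (0 4 12)(1 11 13)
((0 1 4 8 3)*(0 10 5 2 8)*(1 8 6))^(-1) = (0 4 1 6 2 5 10 3 8)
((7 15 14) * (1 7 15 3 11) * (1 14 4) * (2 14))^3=((1 7 3 11 2 14 15 4))^3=(1 11 15 7 2 4 3 14)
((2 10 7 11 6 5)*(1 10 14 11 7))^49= ((1 10)(2 14 11 6 5))^49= (1 10)(2 5 6 11 14)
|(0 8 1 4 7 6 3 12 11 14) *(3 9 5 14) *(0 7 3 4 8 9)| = 12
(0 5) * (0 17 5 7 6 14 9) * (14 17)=(0 7 6 17 5 14 9)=[7, 1, 2, 3, 4, 14, 17, 6, 8, 0, 10, 11, 12, 13, 9, 15, 16, 5]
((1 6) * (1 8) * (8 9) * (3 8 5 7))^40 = (1 3 5 6 8 7 9)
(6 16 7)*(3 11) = (3 11)(6 16 7) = [0, 1, 2, 11, 4, 5, 16, 6, 8, 9, 10, 3, 12, 13, 14, 15, 7]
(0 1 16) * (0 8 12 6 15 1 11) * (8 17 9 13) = (0 11)(1 16 17 9 13 8 12 6 15) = [11, 16, 2, 3, 4, 5, 15, 7, 12, 13, 10, 0, 6, 8, 14, 1, 17, 9]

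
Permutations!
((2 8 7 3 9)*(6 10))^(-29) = ((2 8 7 3 9)(6 10))^(-29) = (2 8 7 3 9)(6 10)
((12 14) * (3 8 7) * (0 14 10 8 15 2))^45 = ((0 14 12 10 8 7 3 15 2))^45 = (15)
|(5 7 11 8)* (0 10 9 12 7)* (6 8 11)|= |(0 10 9 12 7 6 8 5)|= 8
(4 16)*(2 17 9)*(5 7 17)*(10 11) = (2 5 7 17 9)(4 16)(10 11) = [0, 1, 5, 3, 16, 7, 6, 17, 8, 2, 11, 10, 12, 13, 14, 15, 4, 9]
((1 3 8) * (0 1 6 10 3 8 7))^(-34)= (0 1 8 6 10 3 7)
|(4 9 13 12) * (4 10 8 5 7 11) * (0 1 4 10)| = |(0 1 4 9 13 12)(5 7 11 10 8)| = 30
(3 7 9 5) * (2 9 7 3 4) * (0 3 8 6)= (0 3 8 6)(2 9 5 4)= [3, 1, 9, 8, 2, 4, 0, 7, 6, 5]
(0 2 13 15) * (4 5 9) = (0 2 13 15)(4 5 9) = [2, 1, 13, 3, 5, 9, 6, 7, 8, 4, 10, 11, 12, 15, 14, 0]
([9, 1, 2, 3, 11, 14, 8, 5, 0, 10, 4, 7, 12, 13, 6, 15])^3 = [4, 1, 2, 3, 5, 8, 9, 6, 10, 11, 7, 14, 12, 13, 0, 15]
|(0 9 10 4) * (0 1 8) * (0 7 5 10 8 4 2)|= 14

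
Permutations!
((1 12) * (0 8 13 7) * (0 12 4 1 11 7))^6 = (13)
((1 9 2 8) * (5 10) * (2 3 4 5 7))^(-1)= (1 8 2 7 10 5 4 3 9)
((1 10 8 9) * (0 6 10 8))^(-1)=((0 6 10)(1 8 9))^(-1)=(0 10 6)(1 9 8)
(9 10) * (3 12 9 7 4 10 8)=(3 12 9 8)(4 10 7)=[0, 1, 2, 12, 10, 5, 6, 4, 3, 8, 7, 11, 9]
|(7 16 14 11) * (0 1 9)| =12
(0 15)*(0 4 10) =(0 15 4 10) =[15, 1, 2, 3, 10, 5, 6, 7, 8, 9, 0, 11, 12, 13, 14, 4]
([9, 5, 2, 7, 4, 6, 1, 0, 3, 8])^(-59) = [9, 5, 2, 7, 4, 6, 1, 0, 3, 8]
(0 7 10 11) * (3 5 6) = [7, 1, 2, 5, 4, 6, 3, 10, 8, 9, 11, 0] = (0 7 10 11)(3 5 6)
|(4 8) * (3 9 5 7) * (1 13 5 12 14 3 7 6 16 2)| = |(1 13 5 6 16 2)(3 9 12 14)(4 8)| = 12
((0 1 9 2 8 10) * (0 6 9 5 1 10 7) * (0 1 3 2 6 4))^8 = ((0 10 4)(1 5 3 2 8 7)(6 9))^8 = (0 4 10)(1 3 8)(2 7 5)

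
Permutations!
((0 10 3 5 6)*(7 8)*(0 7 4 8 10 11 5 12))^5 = (0 10 5 12 7 11 3 6)(4 8) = ((0 11 5 6 7 10 3 12)(4 8))^5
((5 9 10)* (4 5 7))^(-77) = (4 10 5 7 9)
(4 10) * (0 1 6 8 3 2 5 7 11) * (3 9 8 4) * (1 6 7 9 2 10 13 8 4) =[6, 7, 5, 10, 13, 9, 1, 11, 2, 4, 3, 0, 12, 8] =(0 6 1 7 11)(2 5 9 4 13 8)(3 10)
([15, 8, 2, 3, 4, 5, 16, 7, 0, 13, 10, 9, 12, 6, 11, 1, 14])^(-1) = [8, 15, 2, 3, 4, 5, 13, 7, 1, 11, 10, 14, 12, 9, 16, 0, 6]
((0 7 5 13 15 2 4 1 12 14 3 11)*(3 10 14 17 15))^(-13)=((0 7 5 13 3 11)(1 12 17 15 2 4)(10 14))^(-13)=(0 11 3 13 5 7)(1 4 2 15 17 12)(10 14)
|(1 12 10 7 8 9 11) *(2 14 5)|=|(1 12 10 7 8 9 11)(2 14 5)|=21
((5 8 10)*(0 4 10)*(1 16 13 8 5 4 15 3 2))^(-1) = ((0 15 3 2 1 16 13 8)(4 10))^(-1) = (0 8 13 16 1 2 3 15)(4 10)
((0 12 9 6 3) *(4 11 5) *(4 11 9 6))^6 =((0 12 6 3)(4 9)(5 11))^6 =(0 6)(3 12)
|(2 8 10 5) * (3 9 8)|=|(2 3 9 8 10 5)|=6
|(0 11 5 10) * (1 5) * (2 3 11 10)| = 10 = |(0 10)(1 5 2 3 11)|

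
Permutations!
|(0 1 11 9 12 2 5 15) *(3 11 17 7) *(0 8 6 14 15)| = 20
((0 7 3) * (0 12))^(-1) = ((0 7 3 12))^(-1) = (0 12 3 7)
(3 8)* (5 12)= (3 8)(5 12)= [0, 1, 2, 8, 4, 12, 6, 7, 3, 9, 10, 11, 5]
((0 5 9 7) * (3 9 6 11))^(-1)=(0 7 9 3 11 6 5)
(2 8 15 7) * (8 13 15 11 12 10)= [0, 1, 13, 3, 4, 5, 6, 2, 11, 9, 8, 12, 10, 15, 14, 7]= (2 13 15 7)(8 11 12 10)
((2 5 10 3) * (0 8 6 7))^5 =((0 8 6 7)(2 5 10 3))^5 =(0 8 6 7)(2 5 10 3)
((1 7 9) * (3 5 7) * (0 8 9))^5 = (0 5 1 8 7 3 9)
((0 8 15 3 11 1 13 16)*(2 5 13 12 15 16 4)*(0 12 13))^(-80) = ((0 8 16 12 15 3 11 1 13 4 2 5))^(-80) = (0 15 13)(1 5 12)(2 16 11)(3 4 8)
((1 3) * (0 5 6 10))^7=((0 5 6 10)(1 3))^7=(0 10 6 5)(1 3)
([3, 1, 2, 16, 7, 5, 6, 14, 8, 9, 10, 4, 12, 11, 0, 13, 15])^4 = (0 13 14 15 7 16 4 3 11)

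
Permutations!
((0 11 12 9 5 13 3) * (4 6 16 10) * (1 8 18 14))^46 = ((0 11 12 9 5 13 3)(1 8 18 14)(4 6 16 10))^46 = (0 5 11 13 12 3 9)(1 18)(4 16)(6 10)(8 14)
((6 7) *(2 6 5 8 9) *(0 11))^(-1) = (0 11)(2 9 8 5 7 6)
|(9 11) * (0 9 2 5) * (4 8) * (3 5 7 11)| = |(0 9 3 5)(2 7 11)(4 8)| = 12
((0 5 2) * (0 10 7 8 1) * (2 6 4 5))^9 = (0 7)(1 10)(2 8)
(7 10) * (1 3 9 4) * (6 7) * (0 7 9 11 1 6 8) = (0 7 10 8)(1 3 11)(4 6 9) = [7, 3, 2, 11, 6, 5, 9, 10, 0, 4, 8, 1]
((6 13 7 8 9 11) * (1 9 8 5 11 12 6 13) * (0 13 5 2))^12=(13)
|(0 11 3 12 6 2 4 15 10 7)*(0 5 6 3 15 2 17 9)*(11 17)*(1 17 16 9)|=6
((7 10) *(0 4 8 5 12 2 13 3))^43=((0 4 8 5 12 2 13 3)(7 10))^43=(0 5 13 4 12 3 8 2)(7 10)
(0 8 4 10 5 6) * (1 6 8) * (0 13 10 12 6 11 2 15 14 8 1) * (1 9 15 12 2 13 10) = [0, 11, 12, 3, 2, 9, 10, 7, 4, 15, 5, 13, 6, 1, 8, 14] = (1 11 13)(2 12 6 10 5 9 15 14 8 4)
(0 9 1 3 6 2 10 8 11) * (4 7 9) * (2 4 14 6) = (0 14 6 4 7 9 1 3 2 10 8 11) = [14, 3, 10, 2, 7, 5, 4, 9, 11, 1, 8, 0, 12, 13, 6]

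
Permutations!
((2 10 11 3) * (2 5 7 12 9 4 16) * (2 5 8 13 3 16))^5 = (2 7 10 12 11 9 16 4 5)(3 13 8)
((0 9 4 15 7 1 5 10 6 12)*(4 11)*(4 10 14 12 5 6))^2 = ((0 9 11 10 4 15 7 1 6 5 14 12))^2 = (0 11 4 7 6 14)(1 5 12 9 10 15)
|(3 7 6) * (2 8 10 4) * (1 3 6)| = |(1 3 7)(2 8 10 4)| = 12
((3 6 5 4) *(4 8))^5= ((3 6 5 8 4))^5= (8)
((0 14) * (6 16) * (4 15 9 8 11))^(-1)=(0 14)(4 11 8 9 15)(6 16)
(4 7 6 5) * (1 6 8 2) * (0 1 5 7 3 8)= (0 1 6 7)(2 5 4 3 8)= [1, 6, 5, 8, 3, 4, 7, 0, 2]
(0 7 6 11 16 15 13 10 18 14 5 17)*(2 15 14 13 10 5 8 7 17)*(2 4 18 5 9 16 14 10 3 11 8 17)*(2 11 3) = (0 11 14 17)(2 15)(4 18 13 9 16 10 5)(6 8 7) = [11, 1, 15, 3, 18, 4, 8, 6, 7, 16, 5, 14, 12, 9, 17, 2, 10, 0, 13]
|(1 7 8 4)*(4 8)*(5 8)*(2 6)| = 6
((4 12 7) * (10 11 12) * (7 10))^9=((4 7)(10 11 12))^9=(12)(4 7)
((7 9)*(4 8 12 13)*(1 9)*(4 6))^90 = ((1 9 7)(4 8 12 13 6))^90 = (13)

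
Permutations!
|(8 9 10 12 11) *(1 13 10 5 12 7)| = |(1 13 10 7)(5 12 11 8 9)| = 20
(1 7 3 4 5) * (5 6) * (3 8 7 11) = (1 11 3 4 6 5)(7 8) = [0, 11, 2, 4, 6, 1, 5, 8, 7, 9, 10, 3]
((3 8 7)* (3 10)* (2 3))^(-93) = (2 8 10 3 7)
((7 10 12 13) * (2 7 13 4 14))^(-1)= (2 14 4 12 10 7)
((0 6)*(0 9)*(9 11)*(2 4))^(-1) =(0 9 11 6)(2 4)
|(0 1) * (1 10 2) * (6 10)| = 5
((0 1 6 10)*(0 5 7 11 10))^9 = ((0 1 6)(5 7 11 10))^9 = (5 7 11 10)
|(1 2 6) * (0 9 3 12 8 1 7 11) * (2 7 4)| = 24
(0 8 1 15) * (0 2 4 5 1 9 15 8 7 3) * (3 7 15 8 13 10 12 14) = (0 15 2 4 5 1 13 10 12 14 3)(8 9) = [15, 13, 4, 0, 5, 1, 6, 7, 9, 8, 12, 11, 14, 10, 3, 2]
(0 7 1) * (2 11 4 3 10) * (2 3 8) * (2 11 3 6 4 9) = (0 7 1)(2 3 10 6 4 8 11 9) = [7, 0, 3, 10, 8, 5, 4, 1, 11, 2, 6, 9]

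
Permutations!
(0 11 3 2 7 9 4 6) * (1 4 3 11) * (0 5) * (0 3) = (11)(0 1 4 6 5 3 2 7 9) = [1, 4, 7, 2, 6, 3, 5, 9, 8, 0, 10, 11]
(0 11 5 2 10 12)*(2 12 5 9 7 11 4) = (0 4 2 10 5 12)(7 11 9) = [4, 1, 10, 3, 2, 12, 6, 11, 8, 7, 5, 9, 0]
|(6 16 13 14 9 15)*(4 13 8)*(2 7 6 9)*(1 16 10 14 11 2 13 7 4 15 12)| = |(1 16 8 15 9 12)(2 4 7 6 10 14 13 11)| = 24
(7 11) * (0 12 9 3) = (0 12 9 3)(7 11) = [12, 1, 2, 0, 4, 5, 6, 11, 8, 3, 10, 7, 9]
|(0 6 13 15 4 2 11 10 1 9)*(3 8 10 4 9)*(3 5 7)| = |(0 6 13 15 9)(1 5 7 3 8 10)(2 11 4)| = 30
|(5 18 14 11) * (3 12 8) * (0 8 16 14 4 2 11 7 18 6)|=|(0 8 3 12 16 14 7 18 4 2 11 5 6)|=13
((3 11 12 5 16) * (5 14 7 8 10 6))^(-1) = (3 16 5 6 10 8 7 14 12 11) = ((3 11 12 14 7 8 10 6 5 16))^(-1)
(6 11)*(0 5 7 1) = [5, 0, 2, 3, 4, 7, 11, 1, 8, 9, 10, 6] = (0 5 7 1)(6 11)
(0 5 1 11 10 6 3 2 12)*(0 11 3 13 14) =(0 5 1 3 2 12 11 10 6 13 14) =[5, 3, 12, 2, 4, 1, 13, 7, 8, 9, 6, 10, 11, 14, 0]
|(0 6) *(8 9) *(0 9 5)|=5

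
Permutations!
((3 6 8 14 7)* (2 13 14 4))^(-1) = (2 4 8 6 3 7 14 13)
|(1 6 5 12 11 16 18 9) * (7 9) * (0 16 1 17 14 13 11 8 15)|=15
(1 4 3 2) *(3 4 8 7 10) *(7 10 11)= (1 8 10 3 2)(7 11)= [0, 8, 1, 2, 4, 5, 6, 11, 10, 9, 3, 7]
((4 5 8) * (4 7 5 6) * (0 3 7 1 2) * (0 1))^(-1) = (0 8 5 7 3)(1 2)(4 6)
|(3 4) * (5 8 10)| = 6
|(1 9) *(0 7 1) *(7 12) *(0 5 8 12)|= 6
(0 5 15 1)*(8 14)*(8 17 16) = (0 5 15 1)(8 14 17 16) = [5, 0, 2, 3, 4, 15, 6, 7, 14, 9, 10, 11, 12, 13, 17, 1, 8, 16]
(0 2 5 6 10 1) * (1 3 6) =(0 2 5 1)(3 6 10) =[2, 0, 5, 6, 4, 1, 10, 7, 8, 9, 3]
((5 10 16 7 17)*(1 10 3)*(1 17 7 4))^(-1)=((1 10 16 4)(3 17 5))^(-1)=(1 4 16 10)(3 5 17)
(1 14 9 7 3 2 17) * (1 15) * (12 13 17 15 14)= (1 12 13 17 14 9 7 3 2 15)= [0, 12, 15, 2, 4, 5, 6, 3, 8, 7, 10, 11, 13, 17, 9, 1, 16, 14]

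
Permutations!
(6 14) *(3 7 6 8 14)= (3 7 6)(8 14)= [0, 1, 2, 7, 4, 5, 3, 6, 14, 9, 10, 11, 12, 13, 8]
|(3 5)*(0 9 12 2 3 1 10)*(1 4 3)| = 6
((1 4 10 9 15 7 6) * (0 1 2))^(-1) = (0 2 6 7 15 9 10 4 1)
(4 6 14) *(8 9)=(4 6 14)(8 9)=[0, 1, 2, 3, 6, 5, 14, 7, 9, 8, 10, 11, 12, 13, 4]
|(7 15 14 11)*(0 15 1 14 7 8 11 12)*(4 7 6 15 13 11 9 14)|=42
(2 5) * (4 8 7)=(2 5)(4 8 7)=[0, 1, 5, 3, 8, 2, 6, 4, 7]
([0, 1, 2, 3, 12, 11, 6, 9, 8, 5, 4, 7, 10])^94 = [0, 1, 2, 3, 12, 7, 6, 5, 8, 11, 4, 9, 10]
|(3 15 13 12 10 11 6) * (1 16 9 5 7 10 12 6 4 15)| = 12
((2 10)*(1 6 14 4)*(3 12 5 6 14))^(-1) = (1 4 14)(2 10)(3 6 5 12)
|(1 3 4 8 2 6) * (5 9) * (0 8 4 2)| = |(0 8)(1 3 2 6)(5 9)| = 4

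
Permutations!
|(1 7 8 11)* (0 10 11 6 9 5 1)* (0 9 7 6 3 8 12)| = |(0 10 11 9 5 1 6 7 12)(3 8)| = 18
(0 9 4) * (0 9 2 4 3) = (0 2 4 9 3) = [2, 1, 4, 0, 9, 5, 6, 7, 8, 3]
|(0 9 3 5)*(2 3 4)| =6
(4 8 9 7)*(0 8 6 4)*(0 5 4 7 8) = (4 6 7 5)(8 9) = [0, 1, 2, 3, 6, 4, 7, 5, 9, 8]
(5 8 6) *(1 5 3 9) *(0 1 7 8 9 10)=[1, 5, 2, 10, 4, 9, 3, 8, 6, 7, 0]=(0 1 5 9 7 8 6 3 10)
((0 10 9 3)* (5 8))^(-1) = (0 3 9 10)(5 8)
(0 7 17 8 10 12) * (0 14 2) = [7, 1, 0, 3, 4, 5, 6, 17, 10, 9, 12, 11, 14, 13, 2, 15, 16, 8] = (0 7 17 8 10 12 14 2)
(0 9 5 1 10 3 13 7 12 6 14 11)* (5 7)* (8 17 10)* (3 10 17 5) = (17)(0 9 7 12 6 14 11)(1 8 5)(3 13) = [9, 8, 2, 13, 4, 1, 14, 12, 5, 7, 10, 0, 6, 3, 11, 15, 16, 17]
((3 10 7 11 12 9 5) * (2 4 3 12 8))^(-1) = ((2 4 3 10 7 11 8)(5 12 9))^(-1) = (2 8 11 7 10 3 4)(5 9 12)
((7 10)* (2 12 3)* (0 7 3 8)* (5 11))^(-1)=((0 7 10 3 2 12 8)(5 11))^(-1)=(0 8 12 2 3 10 7)(5 11)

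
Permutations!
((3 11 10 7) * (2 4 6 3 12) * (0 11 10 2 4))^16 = ((0 11 2)(3 10 7 12 4 6))^16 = (0 11 2)(3 4 7)(6 12 10)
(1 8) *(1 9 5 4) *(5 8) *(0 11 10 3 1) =(0 11 10 3 1 5 4)(8 9) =[11, 5, 2, 1, 0, 4, 6, 7, 9, 8, 3, 10]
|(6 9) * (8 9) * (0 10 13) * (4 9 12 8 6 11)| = 6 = |(0 10 13)(4 9 11)(8 12)|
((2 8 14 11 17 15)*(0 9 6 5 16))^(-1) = ((0 9 6 5 16)(2 8 14 11 17 15))^(-1) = (0 16 5 6 9)(2 15 17 11 14 8)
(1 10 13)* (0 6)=[6, 10, 2, 3, 4, 5, 0, 7, 8, 9, 13, 11, 12, 1]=(0 6)(1 10 13)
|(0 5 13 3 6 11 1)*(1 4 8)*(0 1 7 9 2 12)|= |(0 5 13 3 6 11 4 8 7 9 2 12)|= 12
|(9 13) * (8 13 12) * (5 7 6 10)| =4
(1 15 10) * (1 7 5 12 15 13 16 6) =(1 13 16 6)(5 12 15 10 7) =[0, 13, 2, 3, 4, 12, 1, 5, 8, 9, 7, 11, 15, 16, 14, 10, 6]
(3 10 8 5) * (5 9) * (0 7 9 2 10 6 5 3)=(0 7 9 3 6 5)(2 10 8)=[7, 1, 10, 6, 4, 0, 5, 9, 2, 3, 8]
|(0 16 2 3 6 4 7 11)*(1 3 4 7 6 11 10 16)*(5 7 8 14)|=36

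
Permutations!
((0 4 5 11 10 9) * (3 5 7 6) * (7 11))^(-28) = (0 11 9 4 10)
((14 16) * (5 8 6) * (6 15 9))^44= ((5 8 15 9 6)(14 16))^44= (16)(5 6 9 15 8)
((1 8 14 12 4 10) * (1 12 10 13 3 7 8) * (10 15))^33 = (3 12 14)(4 15 7)(8 13 10)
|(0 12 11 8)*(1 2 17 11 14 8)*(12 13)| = 20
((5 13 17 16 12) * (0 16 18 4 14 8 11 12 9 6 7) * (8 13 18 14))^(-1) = ((0 16 9 6 7)(4 8 11 12 5 18)(13 17 14))^(-1) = (0 7 6 9 16)(4 18 5 12 11 8)(13 14 17)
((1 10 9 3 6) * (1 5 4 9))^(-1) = ((1 10)(3 6 5 4 9))^(-1) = (1 10)(3 9 4 5 6)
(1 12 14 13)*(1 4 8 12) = (4 8 12 14 13) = [0, 1, 2, 3, 8, 5, 6, 7, 12, 9, 10, 11, 14, 4, 13]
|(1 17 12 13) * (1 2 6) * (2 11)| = 7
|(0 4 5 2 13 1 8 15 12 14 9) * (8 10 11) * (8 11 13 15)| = |(0 4 5 2 15 12 14 9)(1 10 13)| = 24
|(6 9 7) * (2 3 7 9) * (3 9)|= 5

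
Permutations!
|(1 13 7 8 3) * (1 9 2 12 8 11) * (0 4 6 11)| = |(0 4 6 11 1 13 7)(2 12 8 3 9)| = 35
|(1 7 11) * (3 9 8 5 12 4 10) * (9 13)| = 24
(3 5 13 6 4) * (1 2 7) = (1 2 7)(3 5 13 6 4) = [0, 2, 7, 5, 3, 13, 4, 1, 8, 9, 10, 11, 12, 6]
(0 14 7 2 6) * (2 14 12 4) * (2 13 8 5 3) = (0 12 4 13 8 5 3 2 6)(7 14) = [12, 1, 6, 2, 13, 3, 0, 14, 5, 9, 10, 11, 4, 8, 7]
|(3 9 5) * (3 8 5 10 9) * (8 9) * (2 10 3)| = |(2 10 8 5 9 3)| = 6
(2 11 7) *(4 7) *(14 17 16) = (2 11 4 7)(14 17 16) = [0, 1, 11, 3, 7, 5, 6, 2, 8, 9, 10, 4, 12, 13, 17, 15, 14, 16]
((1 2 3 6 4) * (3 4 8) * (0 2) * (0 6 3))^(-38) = (0 6 4)(1 2 8)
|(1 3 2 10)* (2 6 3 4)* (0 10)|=|(0 10 1 4 2)(3 6)|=10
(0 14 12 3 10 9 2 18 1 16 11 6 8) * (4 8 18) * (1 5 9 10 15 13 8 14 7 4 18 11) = (0 7 4 14 12 3 15 13 8)(1 16)(2 18 5 9)(6 11) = [7, 16, 18, 15, 14, 9, 11, 4, 0, 2, 10, 6, 3, 8, 12, 13, 1, 17, 5]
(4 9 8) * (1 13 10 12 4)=[0, 13, 2, 3, 9, 5, 6, 7, 1, 8, 12, 11, 4, 10]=(1 13 10 12 4 9 8)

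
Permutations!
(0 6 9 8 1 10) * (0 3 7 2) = (0 6 9 8 1 10 3 7 2) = [6, 10, 0, 7, 4, 5, 9, 2, 1, 8, 3]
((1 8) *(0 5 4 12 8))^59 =(0 1 8 12 4 5)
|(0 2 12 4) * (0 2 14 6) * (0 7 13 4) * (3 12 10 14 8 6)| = |(0 8 6 7 13 4 2 10 14 3 12)| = 11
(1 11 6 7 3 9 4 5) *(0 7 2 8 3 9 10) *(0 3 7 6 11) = (11)(0 6 2 8 7 9 4 5 1)(3 10) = [6, 0, 8, 10, 5, 1, 2, 9, 7, 4, 3, 11]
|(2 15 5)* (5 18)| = 4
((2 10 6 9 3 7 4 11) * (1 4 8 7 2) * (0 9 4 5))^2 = (0 3 10 4 1)(2 6 11 5 9)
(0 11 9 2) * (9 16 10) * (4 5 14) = (0 11 16 10 9 2)(4 5 14) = [11, 1, 0, 3, 5, 14, 6, 7, 8, 2, 9, 16, 12, 13, 4, 15, 10]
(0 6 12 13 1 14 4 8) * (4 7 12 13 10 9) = (0 6 13 1 14 7 12 10 9 4 8) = [6, 14, 2, 3, 8, 5, 13, 12, 0, 4, 9, 11, 10, 1, 7]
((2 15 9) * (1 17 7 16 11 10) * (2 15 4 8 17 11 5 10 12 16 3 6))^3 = ((1 11 12 16 5 10)(2 4 8 17 7 3 6)(9 15))^3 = (1 16)(2 17 6 8 3 4 7)(5 11)(9 15)(10 12)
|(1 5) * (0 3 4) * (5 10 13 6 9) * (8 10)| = |(0 3 4)(1 8 10 13 6 9 5)| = 21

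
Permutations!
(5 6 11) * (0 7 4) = (0 7 4)(5 6 11) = [7, 1, 2, 3, 0, 6, 11, 4, 8, 9, 10, 5]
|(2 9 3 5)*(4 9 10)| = 6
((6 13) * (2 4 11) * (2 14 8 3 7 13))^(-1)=((2 4 11 14 8 3 7 13 6))^(-1)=(2 6 13 7 3 8 14 11 4)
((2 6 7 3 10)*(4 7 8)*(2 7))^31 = (2 4 8 6)(3 10 7)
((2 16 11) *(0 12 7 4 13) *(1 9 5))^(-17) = (0 4 12 13 7)(1 9 5)(2 16 11)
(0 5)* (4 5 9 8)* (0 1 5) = (0 9 8 4)(1 5) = [9, 5, 2, 3, 0, 1, 6, 7, 4, 8]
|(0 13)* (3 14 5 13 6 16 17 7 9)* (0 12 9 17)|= 6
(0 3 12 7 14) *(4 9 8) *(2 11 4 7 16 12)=[3, 1, 11, 2, 9, 5, 6, 14, 7, 8, 10, 4, 16, 13, 0, 15, 12]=(0 3 2 11 4 9 8 7 14)(12 16)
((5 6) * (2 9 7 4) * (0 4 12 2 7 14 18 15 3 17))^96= ((0 4 7 12 2 9 14 18 15 3 17)(5 6))^96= (0 15 9 7 17 18 2 4 3 14 12)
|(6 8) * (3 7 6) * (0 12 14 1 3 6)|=|(0 12 14 1 3 7)(6 8)|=6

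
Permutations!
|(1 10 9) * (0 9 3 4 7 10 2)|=4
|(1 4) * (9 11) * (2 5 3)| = 6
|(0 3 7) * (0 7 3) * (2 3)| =|(7)(2 3)| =2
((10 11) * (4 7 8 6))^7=((4 7 8 6)(10 11))^7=(4 6 8 7)(10 11)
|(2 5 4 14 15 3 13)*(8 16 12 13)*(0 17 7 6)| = |(0 17 7 6)(2 5 4 14 15 3 8 16 12 13)| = 20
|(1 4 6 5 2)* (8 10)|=|(1 4 6 5 2)(8 10)|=10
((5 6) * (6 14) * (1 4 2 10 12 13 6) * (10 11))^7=(1 6 10 4 5 12 2 14 13 11)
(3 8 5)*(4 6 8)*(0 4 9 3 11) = [4, 1, 2, 9, 6, 11, 8, 7, 5, 3, 10, 0] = (0 4 6 8 5 11)(3 9)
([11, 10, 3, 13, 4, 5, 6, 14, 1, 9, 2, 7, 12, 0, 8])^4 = [8, 13, 11, 7, 4, 5, 6, 10, 3, 9, 0, 1, 12, 14, 2]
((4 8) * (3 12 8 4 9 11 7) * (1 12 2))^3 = (1 9 3 12 11 2 8 7)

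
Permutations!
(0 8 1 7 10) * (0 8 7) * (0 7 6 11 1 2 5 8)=(0 6 11 1 7 10)(2 5 8)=[6, 7, 5, 3, 4, 8, 11, 10, 2, 9, 0, 1]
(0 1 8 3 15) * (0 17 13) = [1, 8, 2, 15, 4, 5, 6, 7, 3, 9, 10, 11, 12, 0, 14, 17, 16, 13] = (0 1 8 3 15 17 13)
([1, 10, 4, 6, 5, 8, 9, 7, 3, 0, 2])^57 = [3, 6, 0, 4, 1, 10, 5, 7, 2, 8, 9]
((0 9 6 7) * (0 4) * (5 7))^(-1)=(0 4 7 5 6 9)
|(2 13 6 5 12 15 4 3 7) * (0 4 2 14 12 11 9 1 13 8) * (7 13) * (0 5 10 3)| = 20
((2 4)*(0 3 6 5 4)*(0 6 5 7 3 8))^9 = (0 8)(2 3)(4 7)(5 6)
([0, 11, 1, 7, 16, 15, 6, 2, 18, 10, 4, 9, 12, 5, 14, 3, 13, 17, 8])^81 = (1 3 13 10)(2 15 16 9)(4 11 7 5)(8 18)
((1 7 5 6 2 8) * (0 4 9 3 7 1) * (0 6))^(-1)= (0 5 7 3 9 4)(2 6 8)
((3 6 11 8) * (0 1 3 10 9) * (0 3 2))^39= (3 8)(6 10)(9 11)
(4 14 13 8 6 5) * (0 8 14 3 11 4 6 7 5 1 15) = (0 8 7 5 6 1 15)(3 11 4)(13 14) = [8, 15, 2, 11, 3, 6, 1, 5, 7, 9, 10, 4, 12, 14, 13, 0]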